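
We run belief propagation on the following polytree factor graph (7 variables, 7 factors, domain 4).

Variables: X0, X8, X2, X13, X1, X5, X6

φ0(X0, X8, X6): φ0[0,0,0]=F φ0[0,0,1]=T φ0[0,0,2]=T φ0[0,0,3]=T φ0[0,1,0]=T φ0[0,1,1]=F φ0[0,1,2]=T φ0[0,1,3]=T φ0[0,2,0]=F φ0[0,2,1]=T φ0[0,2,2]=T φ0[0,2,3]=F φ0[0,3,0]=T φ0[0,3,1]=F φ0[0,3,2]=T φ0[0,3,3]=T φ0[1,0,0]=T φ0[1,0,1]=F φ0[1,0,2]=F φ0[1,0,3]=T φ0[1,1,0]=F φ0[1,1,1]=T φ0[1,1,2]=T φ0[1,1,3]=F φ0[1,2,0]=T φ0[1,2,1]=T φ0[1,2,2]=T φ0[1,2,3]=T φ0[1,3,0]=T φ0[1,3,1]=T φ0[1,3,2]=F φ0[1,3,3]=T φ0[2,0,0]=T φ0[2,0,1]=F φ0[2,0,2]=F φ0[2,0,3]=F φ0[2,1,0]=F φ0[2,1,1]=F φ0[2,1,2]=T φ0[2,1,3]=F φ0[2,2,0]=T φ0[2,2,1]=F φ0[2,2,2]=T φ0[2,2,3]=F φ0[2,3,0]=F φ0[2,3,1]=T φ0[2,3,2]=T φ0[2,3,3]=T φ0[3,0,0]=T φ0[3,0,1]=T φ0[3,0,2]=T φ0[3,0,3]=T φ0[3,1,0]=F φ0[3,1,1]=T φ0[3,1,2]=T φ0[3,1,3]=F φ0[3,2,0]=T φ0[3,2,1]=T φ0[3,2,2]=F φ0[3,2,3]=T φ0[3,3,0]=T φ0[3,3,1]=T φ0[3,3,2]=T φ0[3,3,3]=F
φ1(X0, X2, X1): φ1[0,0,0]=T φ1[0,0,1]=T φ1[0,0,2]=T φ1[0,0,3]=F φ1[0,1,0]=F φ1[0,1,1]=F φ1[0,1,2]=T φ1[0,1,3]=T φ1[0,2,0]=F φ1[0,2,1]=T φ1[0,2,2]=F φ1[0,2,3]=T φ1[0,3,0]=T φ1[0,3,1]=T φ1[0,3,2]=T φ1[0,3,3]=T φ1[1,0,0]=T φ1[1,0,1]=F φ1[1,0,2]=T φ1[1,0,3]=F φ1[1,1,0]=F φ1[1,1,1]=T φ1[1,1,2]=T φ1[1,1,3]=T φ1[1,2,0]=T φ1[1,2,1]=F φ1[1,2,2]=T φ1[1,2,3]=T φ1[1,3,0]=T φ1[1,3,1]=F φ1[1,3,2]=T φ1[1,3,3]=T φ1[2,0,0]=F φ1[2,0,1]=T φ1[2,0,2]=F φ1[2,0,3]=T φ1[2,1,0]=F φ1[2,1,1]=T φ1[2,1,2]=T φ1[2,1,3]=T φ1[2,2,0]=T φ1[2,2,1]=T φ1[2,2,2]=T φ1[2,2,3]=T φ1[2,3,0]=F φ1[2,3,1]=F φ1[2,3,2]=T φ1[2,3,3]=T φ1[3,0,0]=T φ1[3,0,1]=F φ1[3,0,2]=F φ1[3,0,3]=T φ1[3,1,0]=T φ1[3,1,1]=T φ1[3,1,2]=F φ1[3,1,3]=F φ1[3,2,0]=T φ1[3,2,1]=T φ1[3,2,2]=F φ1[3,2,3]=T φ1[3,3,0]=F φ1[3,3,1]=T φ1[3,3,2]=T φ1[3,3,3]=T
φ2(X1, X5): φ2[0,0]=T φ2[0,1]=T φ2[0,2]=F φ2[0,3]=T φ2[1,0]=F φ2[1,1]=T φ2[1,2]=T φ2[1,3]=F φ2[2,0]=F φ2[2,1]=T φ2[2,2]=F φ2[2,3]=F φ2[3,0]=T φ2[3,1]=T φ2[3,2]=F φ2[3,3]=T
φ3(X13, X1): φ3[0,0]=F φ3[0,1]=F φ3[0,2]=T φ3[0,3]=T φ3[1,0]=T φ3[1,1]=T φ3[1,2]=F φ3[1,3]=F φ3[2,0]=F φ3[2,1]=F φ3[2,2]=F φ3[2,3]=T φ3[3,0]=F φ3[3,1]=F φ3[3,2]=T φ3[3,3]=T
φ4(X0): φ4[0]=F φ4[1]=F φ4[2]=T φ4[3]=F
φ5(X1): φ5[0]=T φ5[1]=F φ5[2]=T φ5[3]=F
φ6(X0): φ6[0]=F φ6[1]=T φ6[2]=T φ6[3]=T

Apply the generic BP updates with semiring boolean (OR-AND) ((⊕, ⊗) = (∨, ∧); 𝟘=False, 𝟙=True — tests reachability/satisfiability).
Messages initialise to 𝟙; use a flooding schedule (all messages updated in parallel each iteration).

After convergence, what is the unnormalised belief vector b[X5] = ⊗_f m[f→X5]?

init: all messages = 𝟙 over 4 values
r1 m[φ0→X0] = [T, T, T, T]
r1 m[φ0→X8] = [T, T, T, T]
r1 m[φ0→X6] = [T, T, T, T]
r1 m[φ1→X0] = [T, T, T, T]
r1 m[φ1→X2] = [T, T, T, T]
r1 m[φ1→X1] = [T, T, T, T]
r1 m[φ2→X1] = [T, T, T, T]
r1 m[φ2→X5] = [T, T, T, T]
r1 m[φ3→X13] = [T, T, T, T]
r1 m[φ3→X1] = [T, T, T, T]
r1 m[φ4→X0] = [F, F, T, F]
r1 m[φ5→X1] = [T, F, T, F]
r1 m[φ6→X0] = [F, T, T, T]
r1 m[X0→φ0] = [T, T, T, T]
r1 m[X0→φ1] = [T, T, T, T]
r1 m[X0→φ4] = [T, T, T, T]
r1 m[X0→φ6] = [T, T, T, T]
r1 m[X8→φ0] = [T, T, T, T]
r1 m[X2→φ1] = [T, T, T, T]
r1 m[X13→φ3] = [T, T, T, T]
r1 m[X1→φ1] = [T, T, T, T]
r1 m[X1→φ2] = [T, T, T, T]
r1 m[X1→φ3] = [T, T, T, T]
r1 m[X1→φ5] = [T, T, T, T]
r1 m[X5→φ2] = [T, T, T, T]
r1 m[X6→φ0] = [T, T, T, T]
r2 m[φ0→X0] = [T, T, T, T]
r2 m[φ0→X8] = [T, T, T, T]
r2 m[φ0→X6] = [T, T, T, T]
r2 m[φ1→X0] = [T, T, T, T]
r2 m[φ1→X2] = [T, T, T, T]
r2 m[φ1→X1] = [T, T, T, T]
r2 m[φ2→X1] = [T, T, T, T]
r2 m[φ2→X5] = [T, T, T, T]
r2 m[φ3→X13] = [T, T, T, T]
r2 m[φ3→X1] = [T, T, T, T]
r2 m[φ4→X0] = [F, F, T, F]
r2 m[φ5→X1] = [T, F, T, F]
r2 m[φ6→X0] = [F, T, T, T]
r2 m[X0→φ0] = [F, F, T, F]
r2 m[X0→φ1] = [F, F, T, F]
r2 m[X0→φ4] = [F, T, T, T]
r2 m[X0→φ6] = [F, F, T, F]
r2 m[X8→φ0] = [T, T, T, T]
r2 m[X2→φ1] = [T, T, T, T]
r2 m[X13→φ3] = [T, T, T, T]
r2 m[X1→φ1] = [T, F, T, F]
r2 m[X1→φ2] = [T, F, T, F]
r2 m[X1→φ3] = [T, F, T, F]
r2 m[X1→φ5] = [T, T, T, T]
r2 m[X5→φ2] = [T, T, T, T]
r2 m[X6→φ0] = [T, T, T, T]
r3 m[φ0→X0] = [T, T, T, T]
r3 m[φ0→X8] = [T, T, T, T]
r3 m[φ0→X6] = [T, T, T, T]
r3 m[φ1→X0] = [T, T, T, T]
r3 m[φ1→X2] = [F, T, T, T]
r3 m[φ1→X1] = [T, T, T, T]
r3 m[φ2→X1] = [T, T, T, T]
r3 m[φ2→X5] = [T, T, F, T]
r3 m[φ3→X13] = [T, T, F, T]
r3 m[φ3→X1] = [T, T, T, T]
r3 m[φ4→X0] = [F, F, T, F]
r3 m[φ5→X1] = [T, F, T, F]
r3 m[φ6→X0] = [F, T, T, T]
r3 m[X0→φ0] = [F, F, T, F]
r3 m[X0→φ1] = [F, F, T, F]
r3 m[X0→φ4] = [F, T, T, T]
r3 m[X0→φ6] = [F, F, T, F]
r3 m[X8→φ0] = [T, T, T, T]
r3 m[X2→φ1] = [T, T, T, T]
r3 m[X13→φ3] = [T, T, T, T]
r3 m[X1→φ1] = [T, F, T, F]
r3 m[X1→φ2] = [T, F, T, F]
r3 m[X1→φ3] = [T, F, T, F]
r3 m[X1→φ5] = [T, T, T, T]
r3 m[X5→φ2] = [T, T, T, T]
r3 m[X6→φ0] = [T, T, T, T]
r4 m[φ0→X0] = [T, T, T, T]
r4 m[φ0→X8] = [T, T, T, T]
r4 m[φ0→X6] = [T, T, T, T]
r4 m[φ1→X0] = [T, T, T, T]
r4 m[φ1→X2] = [F, T, T, T]
r4 m[φ1→X1] = [T, T, T, T]
r4 m[φ2→X1] = [T, T, T, T]
r4 m[φ2→X5] = [T, T, F, T]
r4 m[φ3→X13] = [T, T, F, T]
r4 m[φ3→X1] = [T, T, T, T]
r4 m[φ4→X0] = [F, F, T, F]
r4 m[φ5→X1] = [T, F, T, F]
r4 m[φ6→X0] = [F, T, T, T]
r4 m[X0→φ0] = [F, F, T, F]
r4 m[X0→φ1] = [F, F, T, F]
r4 m[X0→φ4] = [F, T, T, T]
r4 m[X0→φ6] = [F, F, T, F]
r4 m[X8→φ0] = [T, T, T, T]
r4 m[X2→φ1] = [T, T, T, T]
r4 m[X13→φ3] = [T, T, T, T]
r4 m[X1→φ1] = [T, F, T, F]
r4 m[X1→φ2] = [T, F, T, F]
r4 m[X1→φ3] = [T, F, T, F]
r4 m[X1→φ5] = [T, T, T, T]
r4 m[X5→φ2] = [T, T, T, T]
r4 m[X6→φ0] = [T, T, T, T]
fixed point reached at round 4
b[X5] = ⊗ incoming = [T, T, F, T]

b[X5] = [T, T, F, T]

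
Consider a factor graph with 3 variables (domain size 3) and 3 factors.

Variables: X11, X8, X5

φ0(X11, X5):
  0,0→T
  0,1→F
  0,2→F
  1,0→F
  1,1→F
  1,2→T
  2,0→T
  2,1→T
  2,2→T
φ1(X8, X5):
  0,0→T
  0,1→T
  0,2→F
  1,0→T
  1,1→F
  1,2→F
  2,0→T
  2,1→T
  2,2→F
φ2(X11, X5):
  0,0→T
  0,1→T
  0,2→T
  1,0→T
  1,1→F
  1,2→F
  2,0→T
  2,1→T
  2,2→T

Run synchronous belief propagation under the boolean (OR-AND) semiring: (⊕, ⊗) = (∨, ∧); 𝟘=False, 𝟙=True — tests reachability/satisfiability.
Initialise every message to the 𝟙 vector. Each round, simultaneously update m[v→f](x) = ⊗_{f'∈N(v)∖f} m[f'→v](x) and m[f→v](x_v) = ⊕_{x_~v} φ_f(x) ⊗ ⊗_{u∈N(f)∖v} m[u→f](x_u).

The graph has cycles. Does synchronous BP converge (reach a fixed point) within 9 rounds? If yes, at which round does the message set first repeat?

CONVERGED at round 5

init: all messages = 𝟙 over 3 values
r1 m[φ0→X11] = [T, T, T]
r1 m[φ0→X5] = [T, T, T]
r1 m[φ1→X8] = [T, T, T]
r1 m[φ1→X5] = [T, T, F]
r1 m[φ2→X11] = [T, T, T]
r1 m[φ2→X5] = [T, T, T]
r1 m[X11→φ0] = [T, T, T]
r1 m[X11→φ2] = [T, T, T]
r1 m[X8→φ1] = [T, T, T]
r1 m[X5→φ0] = [T, T, T]
r1 m[X5→φ1] = [T, T, T]
r1 m[X5→φ2] = [T, T, T]
r2 m[φ0→X11] = [T, T, T]
r2 m[φ0→X5] = [T, T, T]
r2 m[φ1→X8] = [T, T, T]
r2 m[φ1→X5] = [T, T, F]
r2 m[φ2→X11] = [T, T, T]
r2 m[φ2→X5] = [T, T, T]
r2 m[X11→φ0] = [T, T, T]
r2 m[X11→φ2] = [T, T, T]
r2 m[X8→φ1] = [T, T, T]
r2 m[X5→φ0] = [T, T, F]
r2 m[X5→φ1] = [T, T, T]
r2 m[X5→φ2] = [T, T, F]
r3 m[φ0→X11] = [T, F, T]
r3 m[φ0→X5] = [T, T, T]
r3 m[φ1→X8] = [T, T, T]
r3 m[φ1→X5] = [T, T, F]
r3 m[φ2→X11] = [T, T, T]
r3 m[φ2→X5] = [T, T, T]
r3 m[X11→φ0] = [T, T, T]
r3 m[X11→φ2] = [T, T, T]
r3 m[X8→φ1] = [T, T, T]
r3 m[X5→φ0] = [T, T, F]
r3 m[X5→φ1] = [T, T, T]
r3 m[X5→φ2] = [T, T, F]
r4 m[φ0→X11] = [T, F, T]
r4 m[φ0→X5] = [T, T, T]
r4 m[φ1→X8] = [T, T, T]
r4 m[φ1→X5] = [T, T, F]
r4 m[φ2→X11] = [T, T, T]
r4 m[φ2→X5] = [T, T, T]
r4 m[X11→φ0] = [T, T, T]
r4 m[X11→φ2] = [T, F, T]
r4 m[X8→φ1] = [T, T, T]
r4 m[X5→φ0] = [T, T, F]
r4 m[X5→φ1] = [T, T, T]
r4 m[X5→φ2] = [T, T, F]
r5 m[φ0→X11] = [T, F, T]
r5 m[φ0→X5] = [T, T, T]
r5 m[φ1→X8] = [T, T, T]
r5 m[φ1→X5] = [T, T, F]
r5 m[φ2→X11] = [T, T, T]
r5 m[φ2→X5] = [T, T, T]
r5 m[X11→φ0] = [T, T, T]
r5 m[X11→φ2] = [T, F, T]
r5 m[X8→φ1] = [T, T, T]
r5 m[X5→φ0] = [T, T, F]
r5 m[X5→φ1] = [T, T, T]
r5 m[X5→φ2] = [T, T, F]
fixed point reached at round 5
messages reach a fixed point at round 5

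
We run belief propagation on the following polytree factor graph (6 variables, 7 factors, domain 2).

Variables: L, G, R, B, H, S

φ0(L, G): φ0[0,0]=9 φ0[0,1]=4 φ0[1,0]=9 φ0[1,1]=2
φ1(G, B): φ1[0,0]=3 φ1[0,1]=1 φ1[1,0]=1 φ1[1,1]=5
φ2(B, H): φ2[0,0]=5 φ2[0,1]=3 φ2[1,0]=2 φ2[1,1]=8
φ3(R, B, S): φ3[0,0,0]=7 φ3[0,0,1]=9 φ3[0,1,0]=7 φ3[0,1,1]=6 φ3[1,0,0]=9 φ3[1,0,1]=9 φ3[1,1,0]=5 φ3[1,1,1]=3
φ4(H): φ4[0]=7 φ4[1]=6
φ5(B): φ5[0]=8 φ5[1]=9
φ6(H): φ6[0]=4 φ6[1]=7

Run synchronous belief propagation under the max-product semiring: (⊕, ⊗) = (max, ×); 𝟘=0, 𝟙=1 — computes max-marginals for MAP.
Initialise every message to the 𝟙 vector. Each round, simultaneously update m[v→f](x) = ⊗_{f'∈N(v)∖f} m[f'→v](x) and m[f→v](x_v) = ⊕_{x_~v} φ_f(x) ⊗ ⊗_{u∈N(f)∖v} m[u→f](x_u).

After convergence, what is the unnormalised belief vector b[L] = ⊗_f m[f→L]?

init: all messages = 𝟙 over 2 values
r1 m[φ0→L] = [9, 9]
r1 m[φ0→G] = [9, 4]
r1 m[φ1→G] = [3, 5]
r1 m[φ1→B] = [3, 5]
r1 m[φ2→B] = [5, 8]
r1 m[φ2→H] = [5, 8]
r1 m[φ3→R] = [9, 9]
r1 m[φ3→B] = [9, 7]
r1 m[φ3→S] = [9, 9]
r1 m[φ4→H] = [7, 6]
r1 m[φ5→B] = [8, 9]
r1 m[φ6→H] = [4, 7]
r1 m[L→φ0] = [1, 1]
r1 m[G→φ0] = [1, 1]
r1 m[G→φ1] = [1, 1]
r1 m[R→φ3] = [1, 1]
r1 m[B→φ1] = [1, 1]
r1 m[B→φ2] = [1, 1]
r1 m[B→φ3] = [1, 1]
r1 m[B→φ5] = [1, 1]
r1 m[H→φ2] = [1, 1]
r1 m[H→φ4] = [1, 1]
r1 m[H→φ6] = [1, 1]
r1 m[S→φ3] = [1, 1]
r2 m[φ0→L] = [9, 9]
r2 m[φ0→G] = [9, 4]
r2 m[φ1→G] = [3, 5]
r2 m[φ1→B] = [3, 5]
r2 m[φ2→B] = [5, 8]
r2 m[φ2→H] = [5, 8]
r2 m[φ3→R] = [9, 9]
r2 m[φ3→B] = [9, 7]
r2 m[φ3→S] = [9, 9]
r2 m[φ4→H] = [7, 6]
r2 m[φ5→B] = [8, 9]
r2 m[φ6→H] = [4, 7]
r2 m[L→φ0] = [1, 1]
r2 m[G→φ0] = [3, 5]
r2 m[G→φ1] = [9, 4]
r2 m[R→φ3] = [1, 1]
r2 m[B→φ1] = [360, 504]
r2 m[B→φ2] = [216, 315]
r2 m[B→φ3] = [120, 360]
r2 m[B→φ5] = [135, 280]
r2 m[H→φ2] = [28, 42]
r2 m[H→φ4] = [20, 56]
r2 m[H→φ6] = [35, 48]
r2 m[S→φ3] = [1, 1]
r3 m[φ0→L] = [27, 27]
r3 m[φ0→G] = [9, 4]
r3 m[φ1→G] = [1080, 2520]
r3 m[φ1→B] = [27, 20]
r3 m[φ2→B] = [140, 336]
r3 m[φ2→H] = [1080, 2520]
r3 m[φ3→R] = [2520, 1800]
r3 m[φ3→B] = [9, 7]
r3 m[φ3→S] = [2520, 2160]
r3 m[φ4→H] = [7, 6]
r3 m[φ5→B] = [8, 9]
r3 m[φ6→H] = [4, 7]
r3 m[L→φ0] = [1, 1]
r3 m[G→φ0] = [3, 5]
r3 m[G→φ1] = [9, 4]
r3 m[R→φ3] = [1, 1]
r3 m[B→φ1] = [360, 504]
r3 m[B→φ2] = [216, 315]
r3 m[B→φ3] = [120, 360]
r3 m[B→φ5] = [135, 280]
r3 m[H→φ2] = [28, 42]
r3 m[H→φ4] = [20, 56]
r3 m[H→φ6] = [35, 48]
r3 m[S→φ3] = [1, 1]
r4 m[φ0→L] = [27, 27]
r4 m[φ0→G] = [9, 4]
r4 m[φ1→G] = [1080, 2520]
r4 m[φ1→B] = [27, 20]
r4 m[φ2→B] = [140, 336]
r4 m[φ2→H] = [1080, 2520]
r4 m[φ3→R] = [2520, 1800]
r4 m[φ3→B] = [9, 7]
r4 m[φ3→S] = [2520, 2160]
r4 m[φ4→H] = [7, 6]
r4 m[φ5→B] = [8, 9]
r4 m[φ6→H] = [4, 7]
r4 m[L→φ0] = [1, 1]
r4 m[G→φ0] = [1080, 2520]
r4 m[G→φ1] = [9, 4]
r4 m[R→φ3] = [1, 1]
r4 m[B→φ1] = [10080, 21168]
r4 m[B→φ2] = [1944, 1260]
r4 m[B→φ3] = [30240, 60480]
r4 m[B→φ5] = [34020, 47040]
r4 m[H→φ2] = [28, 42]
r4 m[H→φ4] = [4320, 17640]
r4 m[H→φ6] = [7560, 15120]
r4 m[S→φ3] = [1, 1]
r5 m[φ0→L] = [10080, 9720]
r5 m[φ0→G] = [9, 4]
r5 m[φ1→G] = [30240, 105840]
r5 m[φ1→B] = [27, 20]
r5 m[φ2→B] = [140, 336]
r5 m[φ2→H] = [9720, 10080]
r5 m[φ3→R] = [423360, 302400]
r5 m[φ3→B] = [9, 7]
r5 m[φ3→S] = [423360, 362880]
r5 m[φ4→H] = [7, 6]
r5 m[φ5→B] = [8, 9]
r5 m[φ6→H] = [4, 7]
r5 m[L→φ0] = [1, 1]
r5 m[G→φ0] = [1080, 2520]
r5 m[G→φ1] = [9, 4]
r5 m[R→φ3] = [1, 1]
r5 m[B→φ1] = [10080, 21168]
r5 m[B→φ2] = [1944, 1260]
r5 m[B→φ3] = [30240, 60480]
r5 m[B→φ5] = [34020, 47040]
r5 m[H→φ2] = [28, 42]
r5 m[H→φ4] = [4320, 17640]
r5 m[H→φ6] = [7560, 15120]
r5 m[S→φ3] = [1, 1]
r6 m[φ0→L] = [10080, 9720]
r6 m[φ0→G] = [9, 4]
r6 m[φ1→G] = [30240, 105840]
r6 m[φ1→B] = [27, 20]
r6 m[φ2→B] = [140, 336]
r6 m[φ2→H] = [9720, 10080]
r6 m[φ3→R] = [423360, 302400]
r6 m[φ3→B] = [9, 7]
r6 m[φ3→S] = [423360, 362880]
r6 m[φ4→H] = [7, 6]
r6 m[φ5→B] = [8, 9]
r6 m[φ6→H] = [4, 7]
r6 m[L→φ0] = [1, 1]
r6 m[G→φ0] = [30240, 105840]
r6 m[G→φ1] = [9, 4]
r6 m[R→φ3] = [1, 1]
r6 m[B→φ1] = [10080, 21168]
r6 m[B→φ2] = [1944, 1260]
r6 m[B→φ3] = [30240, 60480]
r6 m[B→φ5] = [34020, 47040]
r6 m[H→φ2] = [28, 42]
r6 m[H→φ4] = [38880, 70560]
r6 m[H→φ6] = [68040, 60480]
r6 m[S→φ3] = [1, 1]
r7 m[φ0→L] = [423360, 272160]
r7 m[φ0→G] = [9, 4]
r7 m[φ1→G] = [30240, 105840]
r7 m[φ1→B] = [27, 20]
r7 m[φ2→B] = [140, 336]
r7 m[φ2→H] = [9720, 10080]
r7 m[φ3→R] = [423360, 302400]
r7 m[φ3→B] = [9, 7]
r7 m[φ3→S] = [423360, 362880]
r7 m[φ4→H] = [7, 6]
r7 m[φ5→B] = [8, 9]
r7 m[φ6→H] = [4, 7]
r7 m[L→φ0] = [1, 1]
r7 m[G→φ0] = [30240, 105840]
r7 m[G→φ1] = [9, 4]
r7 m[R→φ3] = [1, 1]
r7 m[B→φ1] = [10080, 21168]
r7 m[B→φ2] = [1944, 1260]
r7 m[B→φ3] = [30240, 60480]
r7 m[B→φ5] = [34020, 47040]
r7 m[H→φ2] = [28, 42]
r7 m[H→φ4] = [38880, 70560]
r7 m[H→φ6] = [68040, 60480]
r7 m[S→φ3] = [1, 1]
r8 m[φ0→L] = [423360, 272160]
r8 m[φ0→G] = [9, 4]
r8 m[φ1→G] = [30240, 105840]
r8 m[φ1→B] = [27, 20]
r8 m[φ2→B] = [140, 336]
r8 m[φ2→H] = [9720, 10080]
r8 m[φ3→R] = [423360, 302400]
r8 m[φ3→B] = [9, 7]
r8 m[φ3→S] = [423360, 362880]
r8 m[φ4→H] = [7, 6]
r8 m[φ5→B] = [8, 9]
r8 m[φ6→H] = [4, 7]
r8 m[L→φ0] = [1, 1]
r8 m[G→φ0] = [30240, 105840]
r8 m[G→φ1] = [9, 4]
r8 m[R→φ3] = [1, 1]
r8 m[B→φ1] = [10080, 21168]
r8 m[B→φ2] = [1944, 1260]
r8 m[B→φ3] = [30240, 60480]
r8 m[B→φ5] = [34020, 47040]
r8 m[H→φ2] = [28, 42]
r8 m[H→φ4] = [38880, 70560]
r8 m[H→φ6] = [68040, 60480]
r8 m[S→φ3] = [1, 1]
fixed point reached at round 8
b[L] = ⊗ incoming = [423360, 272160]

b[L] = [423360, 272160]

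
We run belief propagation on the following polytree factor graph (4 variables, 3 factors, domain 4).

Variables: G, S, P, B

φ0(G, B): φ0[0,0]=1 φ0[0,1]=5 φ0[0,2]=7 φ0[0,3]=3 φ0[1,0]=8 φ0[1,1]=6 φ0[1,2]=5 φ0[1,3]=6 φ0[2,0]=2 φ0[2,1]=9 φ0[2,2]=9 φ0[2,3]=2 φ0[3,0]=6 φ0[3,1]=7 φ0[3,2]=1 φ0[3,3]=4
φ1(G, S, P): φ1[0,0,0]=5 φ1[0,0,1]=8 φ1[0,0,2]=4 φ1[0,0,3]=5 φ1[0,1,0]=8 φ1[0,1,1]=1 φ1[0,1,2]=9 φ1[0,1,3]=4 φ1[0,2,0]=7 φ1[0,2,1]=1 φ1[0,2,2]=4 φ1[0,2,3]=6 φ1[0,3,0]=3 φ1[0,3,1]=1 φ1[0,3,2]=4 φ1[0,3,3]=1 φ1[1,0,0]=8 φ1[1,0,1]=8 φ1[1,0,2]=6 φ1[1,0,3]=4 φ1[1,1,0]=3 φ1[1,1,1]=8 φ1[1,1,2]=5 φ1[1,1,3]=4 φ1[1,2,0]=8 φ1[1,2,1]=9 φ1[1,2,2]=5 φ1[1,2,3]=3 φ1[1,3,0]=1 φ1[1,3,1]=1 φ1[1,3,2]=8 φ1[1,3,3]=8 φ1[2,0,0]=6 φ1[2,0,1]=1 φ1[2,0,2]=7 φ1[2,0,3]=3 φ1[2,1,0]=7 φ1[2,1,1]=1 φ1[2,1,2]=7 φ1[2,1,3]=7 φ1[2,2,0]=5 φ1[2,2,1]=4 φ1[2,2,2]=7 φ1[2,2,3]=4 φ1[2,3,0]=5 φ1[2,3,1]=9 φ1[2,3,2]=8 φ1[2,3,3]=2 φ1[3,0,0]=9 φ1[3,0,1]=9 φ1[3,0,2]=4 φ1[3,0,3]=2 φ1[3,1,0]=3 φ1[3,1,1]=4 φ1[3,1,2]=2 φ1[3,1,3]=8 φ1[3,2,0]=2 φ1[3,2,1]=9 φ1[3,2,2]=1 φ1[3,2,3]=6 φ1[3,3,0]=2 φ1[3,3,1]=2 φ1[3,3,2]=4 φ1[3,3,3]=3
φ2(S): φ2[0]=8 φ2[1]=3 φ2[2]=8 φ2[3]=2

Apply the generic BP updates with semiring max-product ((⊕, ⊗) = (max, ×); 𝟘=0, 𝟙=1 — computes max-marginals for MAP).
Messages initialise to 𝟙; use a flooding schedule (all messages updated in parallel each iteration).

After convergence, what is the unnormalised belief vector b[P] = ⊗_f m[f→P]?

b[P] = [512, 576, 504, 336]

init: all messages = 𝟙 over 4 values
r1 m[φ0→G] = [7, 8, 9, 7]
r1 m[φ0→B] = [8, 9, 9, 6]
r1 m[φ1→G] = [9, 9, 9, 9]
r1 m[φ1→S] = [9, 9, 9, 9]
r1 m[φ1→P] = [9, 9, 9, 8]
r1 m[φ2→S] = [8, 3, 8, 2]
r1 m[G→φ0] = [1, 1, 1, 1]
r1 m[G→φ1] = [1, 1, 1, 1]
r1 m[S→φ1] = [1, 1, 1, 1]
r1 m[S→φ2] = [1, 1, 1, 1]
r1 m[P→φ1] = [1, 1, 1, 1]
r1 m[B→φ0] = [1, 1, 1, 1]
r2 m[φ0→G] = [7, 8, 9, 7]
r2 m[φ0→B] = [8, 9, 9, 6]
r2 m[φ1→G] = [9, 9, 9, 9]
r2 m[φ1→S] = [9, 9, 9, 9]
r2 m[φ1→P] = [9, 9, 9, 8]
r2 m[φ2→S] = [8, 3, 8, 2]
r2 m[G→φ0] = [9, 9, 9, 9]
r2 m[G→φ1] = [7, 8, 9, 7]
r2 m[S→φ1] = [8, 3, 8, 2]
r2 m[S→φ2] = [9, 9, 9, 9]
r2 m[P→φ1] = [1, 1, 1, 1]
r2 m[B→φ0] = [1, 1, 1, 1]
r3 m[φ0→G] = [7, 8, 9, 7]
r3 m[φ0→B] = [72, 81, 81, 54]
r3 m[φ1→G] = [64, 72, 56, 72]
r3 m[φ1→S] = [64, 64, 72, 81]
r3 m[φ1→P] = [512, 576, 504, 336]
r3 m[φ2→S] = [8, 3, 8, 2]
r3 m[G→φ0] = [9, 9, 9, 9]
r3 m[G→φ1] = [7, 8, 9, 7]
r3 m[S→φ1] = [8, 3, 8, 2]
r3 m[S→φ2] = [9, 9, 9, 9]
r3 m[P→φ1] = [1, 1, 1, 1]
r3 m[B→φ0] = [1, 1, 1, 1]
r4 m[φ0→G] = [7, 8, 9, 7]
r4 m[φ0→B] = [72, 81, 81, 54]
r4 m[φ1→G] = [64, 72, 56, 72]
r4 m[φ1→S] = [64, 64, 72, 81]
r4 m[φ1→P] = [512, 576, 504, 336]
r4 m[φ2→S] = [8, 3, 8, 2]
r4 m[G→φ0] = [64, 72, 56, 72]
r4 m[G→φ1] = [7, 8, 9, 7]
r4 m[S→φ1] = [8, 3, 8, 2]
r4 m[S→φ2] = [64, 64, 72, 81]
r4 m[P→φ1] = [1, 1, 1, 1]
r4 m[B→φ0] = [1, 1, 1, 1]
r5 m[φ0→G] = [7, 8, 9, 7]
r5 m[φ0→B] = [576, 504, 504, 432]
r5 m[φ1→G] = [64, 72, 56, 72]
r5 m[φ1→S] = [64, 64, 72, 81]
r5 m[φ1→P] = [512, 576, 504, 336]
r5 m[φ2→S] = [8, 3, 8, 2]
r5 m[G→φ0] = [64, 72, 56, 72]
r5 m[G→φ1] = [7, 8, 9, 7]
r5 m[S→φ1] = [8, 3, 8, 2]
r5 m[S→φ2] = [64, 64, 72, 81]
r5 m[P→φ1] = [1, 1, 1, 1]
r5 m[B→φ0] = [1, 1, 1, 1]
r6 m[φ0→G] = [7, 8, 9, 7]
r6 m[φ0→B] = [576, 504, 504, 432]
r6 m[φ1→G] = [64, 72, 56, 72]
r6 m[φ1→S] = [64, 64, 72, 81]
r6 m[φ1→P] = [512, 576, 504, 336]
r6 m[φ2→S] = [8, 3, 8, 2]
r6 m[G→φ0] = [64, 72, 56, 72]
r6 m[G→φ1] = [7, 8, 9, 7]
r6 m[S→φ1] = [8, 3, 8, 2]
r6 m[S→φ2] = [64, 64, 72, 81]
r6 m[P→φ1] = [1, 1, 1, 1]
r6 m[B→φ0] = [1, 1, 1, 1]
fixed point reached at round 6
b[P] = ⊗ incoming = [512, 576, 504, 336]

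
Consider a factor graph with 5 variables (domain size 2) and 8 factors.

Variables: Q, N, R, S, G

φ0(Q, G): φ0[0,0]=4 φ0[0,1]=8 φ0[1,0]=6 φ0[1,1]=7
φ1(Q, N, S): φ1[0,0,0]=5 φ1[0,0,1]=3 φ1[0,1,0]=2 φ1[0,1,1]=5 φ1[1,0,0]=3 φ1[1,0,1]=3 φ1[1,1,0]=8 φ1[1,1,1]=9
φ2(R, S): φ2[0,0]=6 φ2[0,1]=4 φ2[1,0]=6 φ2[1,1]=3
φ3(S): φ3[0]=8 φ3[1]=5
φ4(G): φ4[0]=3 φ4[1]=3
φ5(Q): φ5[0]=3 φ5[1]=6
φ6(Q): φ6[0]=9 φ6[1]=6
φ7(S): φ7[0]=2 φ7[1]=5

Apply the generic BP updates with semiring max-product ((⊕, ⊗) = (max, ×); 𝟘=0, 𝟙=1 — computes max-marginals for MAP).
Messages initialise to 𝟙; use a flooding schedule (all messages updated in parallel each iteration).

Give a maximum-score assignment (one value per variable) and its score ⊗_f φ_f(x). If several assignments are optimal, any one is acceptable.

assignment: (Q=1, N=1, R=0, S=1, G=1); score = 680400

init: all messages = 𝟙 over 2 values
r1 m[φ0→Q] = [8, 7]
r1 m[φ0→G] = [6, 8]
r1 m[φ1→Q] = [5, 9]
r1 m[φ1→N] = [5, 9]
r1 m[φ1→S] = [8, 9]
r1 m[φ2→R] = [6, 6]
r1 m[φ2→S] = [6, 4]
r1 m[φ3→S] = [8, 5]
r1 m[φ4→G] = [3, 3]
r1 m[φ5→Q] = [3, 6]
r1 m[φ6→Q] = [9, 6]
r1 m[φ7→S] = [2, 5]
r1 m[Q→φ0] = [1, 1]
r1 m[Q→φ1] = [1, 1]
r1 m[Q→φ5] = [1, 1]
r1 m[Q→φ6] = [1, 1]
r1 m[N→φ1] = [1, 1]
r1 m[R→φ2] = [1, 1]
r1 m[S→φ1] = [1, 1]
r1 m[S→φ2] = [1, 1]
r1 m[S→φ3] = [1, 1]
r1 m[S→φ7] = [1, 1]
r1 m[G→φ0] = [1, 1]
r1 m[G→φ4] = [1, 1]
r2 m[φ0→Q] = [8, 7]
r2 m[φ0→G] = [6, 8]
r2 m[φ1→Q] = [5, 9]
r2 m[φ1→N] = [5, 9]
r2 m[φ1→S] = [8, 9]
r2 m[φ2→R] = [6, 6]
r2 m[φ2→S] = [6, 4]
r2 m[φ3→S] = [8, 5]
r2 m[φ4→G] = [3, 3]
r2 m[φ5→Q] = [3, 6]
r2 m[φ6→Q] = [9, 6]
r2 m[φ7→S] = [2, 5]
r2 m[Q→φ0] = [135, 324]
r2 m[Q→φ1] = [216, 252]
r2 m[Q→φ5] = [360, 378]
r2 m[Q→φ6] = [120, 378]
r2 m[N→φ1] = [1, 1]
r2 m[R→φ2] = [1, 1]
r2 m[S→φ1] = [96, 100]
r2 m[S→φ2] = [128, 225]
r2 m[S→φ3] = [96, 180]
r2 m[S→φ7] = [384, 180]
r2 m[G→φ0] = [3, 3]
r2 m[G→φ4] = [6, 8]
r3 m[φ0→Q] = [24, 21]
r3 m[φ0→G] = [1944, 2268]
r3 m[φ1→Q] = [500, 900]
r3 m[φ1→N] = [103680, 226800]
r3 m[φ1→S] = [2016, 2268]
r3 m[φ2→R] = [900, 768]
r3 m[φ2→S] = [6, 4]
r3 m[φ3→S] = [8, 5]
r3 m[φ4→G] = [3, 3]
r3 m[φ5→Q] = [3, 6]
r3 m[φ6→Q] = [9, 6]
r3 m[φ7→S] = [2, 5]
r3 m[Q→φ0] = [135, 324]
r3 m[Q→φ1] = [216, 252]
r3 m[Q→φ5] = [360, 378]
r3 m[Q→φ6] = [120, 378]
r3 m[N→φ1] = [1, 1]
r3 m[R→φ2] = [1, 1]
r3 m[S→φ1] = [96, 100]
r3 m[S→φ2] = [128, 225]
r3 m[S→φ3] = [96, 180]
r3 m[S→φ7] = [384, 180]
r3 m[G→φ0] = [3, 3]
r3 m[G→φ4] = [6, 8]
r4 m[φ0→Q] = [24, 21]
r4 m[φ0→G] = [1944, 2268]
r4 m[φ1→Q] = [500, 900]
r4 m[φ1→N] = [103680, 226800]
r4 m[φ1→S] = [2016, 2268]
r4 m[φ2→R] = [900, 768]
r4 m[φ2→S] = [6, 4]
r4 m[φ3→S] = [8, 5]
r4 m[φ4→G] = [3, 3]
r4 m[φ5→Q] = [3, 6]
r4 m[φ6→Q] = [9, 6]
r4 m[φ7→S] = [2, 5]
r4 m[Q→φ0] = [13500, 32400]
r4 m[Q→φ1] = [648, 756]
r4 m[Q→φ5] = [108000, 113400]
r4 m[Q→φ6] = [36000, 113400]
r4 m[N→φ1] = [1, 1]
r4 m[R→φ2] = [1, 1]
r4 m[S→φ1] = [96, 100]
r4 m[S→φ2] = [32256, 56700]
r4 m[S→φ3] = [24192, 45360]
r4 m[S→φ7] = [96768, 45360]
r4 m[G→φ0] = [3, 3]
r4 m[G→φ4] = [1944, 2268]
r5 m[φ0→Q] = [24, 21]
r5 m[φ0→G] = [194400, 226800]
r5 m[φ1→Q] = [500, 900]
r5 m[φ1→N] = [311040, 680400]
r5 m[φ1→S] = [6048, 6804]
r5 m[φ2→R] = [226800, 193536]
r5 m[φ2→S] = [6, 4]
r5 m[φ3→S] = [8, 5]
r5 m[φ4→G] = [3, 3]
r5 m[φ5→Q] = [3, 6]
r5 m[φ6→Q] = [9, 6]
r5 m[φ7→S] = [2, 5]
r5 m[Q→φ0] = [13500, 32400]
r5 m[Q→φ1] = [648, 756]
r5 m[Q→φ5] = [108000, 113400]
r5 m[Q→φ6] = [36000, 113400]
r5 m[N→φ1] = [1, 1]
r5 m[R→φ2] = [1, 1]
r5 m[S→φ1] = [96, 100]
r5 m[S→φ2] = [32256, 56700]
r5 m[S→φ3] = [24192, 45360]
r5 m[S→φ7] = [96768, 45360]
r5 m[G→φ0] = [3, 3]
r5 m[G→φ4] = [1944, 2268]
r6 m[φ0→Q] = [24, 21]
r6 m[φ0→G] = [194400, 226800]
r6 m[φ1→Q] = [500, 900]
r6 m[φ1→N] = [311040, 680400]
r6 m[φ1→S] = [6048, 6804]
r6 m[φ2→R] = [226800, 193536]
r6 m[φ2→S] = [6, 4]
r6 m[φ3→S] = [8, 5]
r6 m[φ4→G] = [3, 3]
r6 m[φ5→Q] = [3, 6]
r6 m[φ6→Q] = [9, 6]
r6 m[φ7→S] = [2, 5]
r6 m[Q→φ0] = [13500, 32400]
r6 m[Q→φ1] = [648, 756]
r6 m[Q→φ5] = [108000, 113400]
r6 m[Q→φ6] = [36000, 113400]
r6 m[N→φ1] = [1, 1]
r6 m[R→φ2] = [1, 1]
r6 m[S→φ1] = [96, 100]
r6 m[S→φ2] = [96768, 170100]
r6 m[S→φ3] = [72576, 136080]
r6 m[S→φ7] = [290304, 136080]
r6 m[G→φ0] = [3, 3]
r6 m[G→φ4] = [194400, 226800]
r7 m[φ0→Q] = [24, 21]
r7 m[φ0→G] = [194400, 226800]
r7 m[φ1→Q] = [500, 900]
r7 m[φ1→N] = [311040, 680400]
r7 m[φ1→S] = [6048, 6804]
r7 m[φ2→R] = [680400, 580608]
r7 m[φ2→S] = [6, 4]
r7 m[φ3→S] = [8, 5]
r7 m[φ4→G] = [3, 3]
r7 m[φ5→Q] = [3, 6]
r7 m[φ6→Q] = [9, 6]
r7 m[φ7→S] = [2, 5]
r7 m[Q→φ0] = [13500, 32400]
r7 m[Q→φ1] = [648, 756]
r7 m[Q→φ5] = [108000, 113400]
r7 m[Q→φ6] = [36000, 113400]
r7 m[N→φ1] = [1, 1]
r7 m[R→φ2] = [1, 1]
r7 m[S→φ1] = [96, 100]
r7 m[S→φ2] = [96768, 170100]
r7 m[S→φ3] = [72576, 136080]
r7 m[S→φ7] = [290304, 136080]
r7 m[G→φ0] = [3, 3]
r7 m[G→φ4] = [194400, 226800]
r8 m[φ0→Q] = [24, 21]
r8 m[φ0→G] = [194400, 226800]
r8 m[φ1→Q] = [500, 900]
r8 m[φ1→N] = [311040, 680400]
r8 m[φ1→S] = [6048, 6804]
r8 m[φ2→R] = [680400, 580608]
r8 m[φ2→S] = [6, 4]
r8 m[φ3→S] = [8, 5]
r8 m[φ4→G] = [3, 3]
r8 m[φ5→Q] = [3, 6]
r8 m[φ6→Q] = [9, 6]
r8 m[φ7→S] = [2, 5]
r8 m[Q→φ0] = [13500, 32400]
r8 m[Q→φ1] = [648, 756]
r8 m[Q→φ5] = [108000, 113400]
r8 m[Q→φ6] = [36000, 113400]
r8 m[N→φ1] = [1, 1]
r8 m[R→φ2] = [1, 1]
r8 m[S→φ1] = [96, 100]
r8 m[S→φ2] = [96768, 170100]
r8 m[S→φ3] = [72576, 136080]
r8 m[S→φ7] = [290304, 136080]
r8 m[G→φ0] = [3, 3]
r8 m[G→φ4] = [194400, 226800]
fixed point reached at round 8
traceback from Q: (Q=1, N=1, R=0, S=1, G=1), score=680400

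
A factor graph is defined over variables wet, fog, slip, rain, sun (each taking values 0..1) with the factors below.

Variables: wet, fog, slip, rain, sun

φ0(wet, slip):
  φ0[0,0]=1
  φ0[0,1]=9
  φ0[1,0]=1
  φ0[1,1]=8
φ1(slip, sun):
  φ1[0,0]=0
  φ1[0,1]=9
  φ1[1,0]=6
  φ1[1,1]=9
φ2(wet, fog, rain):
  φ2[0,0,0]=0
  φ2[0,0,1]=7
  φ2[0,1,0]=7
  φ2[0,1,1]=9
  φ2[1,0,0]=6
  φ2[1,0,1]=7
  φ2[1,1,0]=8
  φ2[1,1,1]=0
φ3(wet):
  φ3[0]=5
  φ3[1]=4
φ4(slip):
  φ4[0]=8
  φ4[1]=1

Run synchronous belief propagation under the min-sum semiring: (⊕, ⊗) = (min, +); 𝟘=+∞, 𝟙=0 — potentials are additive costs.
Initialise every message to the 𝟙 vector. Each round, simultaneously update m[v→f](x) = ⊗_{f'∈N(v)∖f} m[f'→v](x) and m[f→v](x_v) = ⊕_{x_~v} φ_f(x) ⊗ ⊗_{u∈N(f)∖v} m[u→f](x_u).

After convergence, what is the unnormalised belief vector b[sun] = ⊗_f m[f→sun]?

init: all messages = 𝟙 over 2 values
r1 m[φ0→wet] = [1, 1]
r1 m[φ0→slip] = [1, 8]
r1 m[φ1→slip] = [0, 6]
r1 m[φ1→sun] = [0, 9]
r1 m[φ2→wet] = [0, 0]
r1 m[φ2→fog] = [0, 0]
r1 m[φ2→rain] = [0, 0]
r1 m[φ3→wet] = [5, 4]
r1 m[φ4→slip] = [8, 1]
r1 m[wet→φ0] = [0, 0]
r1 m[wet→φ2] = [0, 0]
r1 m[wet→φ3] = [0, 0]
r1 m[fog→φ2] = [0, 0]
r1 m[slip→φ0] = [0, 0]
r1 m[slip→φ1] = [0, 0]
r1 m[slip→φ4] = [0, 0]
r1 m[rain→φ2] = [0, 0]
r1 m[sun→φ1] = [0, 0]
r2 m[φ0→wet] = [1, 1]
r2 m[φ0→slip] = [1, 8]
r2 m[φ1→slip] = [0, 6]
r2 m[φ1→sun] = [0, 9]
r2 m[φ2→wet] = [0, 0]
r2 m[φ2→fog] = [0, 0]
r2 m[φ2→rain] = [0, 0]
r2 m[φ3→wet] = [5, 4]
r2 m[φ4→slip] = [8, 1]
r2 m[wet→φ0] = [5, 4]
r2 m[wet→φ2] = [6, 5]
r2 m[wet→φ3] = [1, 1]
r2 m[fog→φ2] = [0, 0]
r2 m[slip→φ0] = [8, 7]
r2 m[slip→φ1] = [9, 9]
r2 m[slip→φ4] = [1, 14]
r2 m[rain→φ2] = [0, 0]
r2 m[sun→φ1] = [0, 0]
r3 m[φ0→wet] = [9, 9]
r3 m[φ0→slip] = [5, 12]
r3 m[φ1→slip] = [0, 6]
r3 m[φ1→sun] = [9, 18]
r3 m[φ2→wet] = [0, 0]
r3 m[φ2→fog] = [6, 5]
r3 m[φ2→rain] = [6, 5]
r3 m[φ3→wet] = [5, 4]
r3 m[φ4→slip] = [8, 1]
r3 m[wet→φ0] = [5, 4]
r3 m[wet→φ2] = [6, 5]
r3 m[wet→φ3] = [1, 1]
r3 m[fog→φ2] = [0, 0]
r3 m[slip→φ0] = [8, 7]
r3 m[slip→φ1] = [9, 9]
r3 m[slip→φ4] = [1, 14]
r3 m[rain→φ2] = [0, 0]
r3 m[sun→φ1] = [0, 0]
r4 m[φ0→wet] = [9, 9]
r4 m[φ0→slip] = [5, 12]
r4 m[φ1→slip] = [0, 6]
r4 m[φ1→sun] = [9, 18]
r4 m[φ2→wet] = [0, 0]
r4 m[φ2→fog] = [6, 5]
r4 m[φ2→rain] = [6, 5]
r4 m[φ3→wet] = [5, 4]
r4 m[φ4→slip] = [8, 1]
r4 m[wet→φ0] = [5, 4]
r4 m[wet→φ2] = [14, 13]
r4 m[wet→φ3] = [9, 9]
r4 m[fog→φ2] = [0, 0]
r4 m[slip→φ0] = [8, 7]
r4 m[slip→φ1] = [13, 13]
r4 m[slip→φ4] = [5, 18]
r4 m[rain→φ2] = [0, 0]
r4 m[sun→φ1] = [0, 0]
r5 m[φ0→wet] = [9, 9]
r5 m[φ0→slip] = [5, 12]
r5 m[φ1→slip] = [0, 6]
r5 m[φ1→sun] = [13, 22]
r5 m[φ2→wet] = [0, 0]
r5 m[φ2→fog] = [14, 13]
r5 m[φ2→rain] = [14, 13]
r5 m[φ3→wet] = [5, 4]
r5 m[φ4→slip] = [8, 1]
r5 m[wet→φ0] = [5, 4]
r5 m[wet→φ2] = [14, 13]
r5 m[wet→φ3] = [9, 9]
r5 m[fog→φ2] = [0, 0]
r5 m[slip→φ0] = [8, 7]
r5 m[slip→φ1] = [13, 13]
r5 m[slip→φ4] = [5, 18]
r5 m[rain→φ2] = [0, 0]
r5 m[sun→φ1] = [0, 0]
r6 m[φ0→wet] = [9, 9]
r6 m[φ0→slip] = [5, 12]
r6 m[φ1→slip] = [0, 6]
r6 m[φ1→sun] = [13, 22]
r6 m[φ2→wet] = [0, 0]
r6 m[φ2→fog] = [14, 13]
r6 m[φ2→rain] = [14, 13]
r6 m[φ3→wet] = [5, 4]
r6 m[φ4→slip] = [8, 1]
r6 m[wet→φ0] = [5, 4]
r6 m[wet→φ2] = [14, 13]
r6 m[wet→φ3] = [9, 9]
r6 m[fog→φ2] = [0, 0]
r6 m[slip→φ0] = [8, 7]
r6 m[slip→φ1] = [13, 13]
r6 m[slip→φ4] = [5, 18]
r6 m[rain→φ2] = [0, 0]
r6 m[sun→φ1] = [0, 0]
fixed point reached at round 6
b[sun] = ⊗ incoming = [13, 22]

b[sun] = [13, 22]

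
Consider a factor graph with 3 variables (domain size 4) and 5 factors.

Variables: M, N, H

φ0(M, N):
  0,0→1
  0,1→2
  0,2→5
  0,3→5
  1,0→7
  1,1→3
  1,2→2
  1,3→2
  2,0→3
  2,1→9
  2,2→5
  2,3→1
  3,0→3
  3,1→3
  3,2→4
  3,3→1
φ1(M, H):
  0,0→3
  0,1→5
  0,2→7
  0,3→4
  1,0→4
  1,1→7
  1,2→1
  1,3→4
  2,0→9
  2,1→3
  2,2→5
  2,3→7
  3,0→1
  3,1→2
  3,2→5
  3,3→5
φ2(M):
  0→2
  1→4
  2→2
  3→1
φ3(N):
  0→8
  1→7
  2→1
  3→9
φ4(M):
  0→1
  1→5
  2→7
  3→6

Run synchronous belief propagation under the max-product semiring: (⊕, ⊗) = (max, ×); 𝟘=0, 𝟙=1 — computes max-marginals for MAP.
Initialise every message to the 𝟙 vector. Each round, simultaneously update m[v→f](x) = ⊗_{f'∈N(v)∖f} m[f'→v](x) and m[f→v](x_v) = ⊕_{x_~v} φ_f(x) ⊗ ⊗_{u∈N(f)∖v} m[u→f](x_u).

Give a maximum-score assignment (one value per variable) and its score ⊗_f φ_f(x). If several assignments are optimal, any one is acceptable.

init: all messages = 𝟙 over 4 values
r1 m[φ0→M] = [5, 7, 9, 4]
r1 m[φ0→N] = [7, 9, 5, 5]
r1 m[φ1→M] = [7, 7, 9, 5]
r1 m[φ1→H] = [9, 7, 7, 7]
r1 m[φ2→M] = [2, 4, 2, 1]
r1 m[φ3→N] = [8, 7, 1, 9]
r1 m[φ4→M] = [1, 5, 7, 6]
r1 m[M→φ0] = [1, 1, 1, 1]
r1 m[M→φ1] = [1, 1, 1, 1]
r1 m[M→φ2] = [1, 1, 1, 1]
r1 m[M→φ4] = [1, 1, 1, 1]
r1 m[N→φ0] = [1, 1, 1, 1]
r1 m[N→φ3] = [1, 1, 1, 1]
r1 m[H→φ1] = [1, 1, 1, 1]
r2 m[φ0→M] = [5, 7, 9, 4]
r2 m[φ0→N] = [7, 9, 5, 5]
r2 m[φ1→M] = [7, 7, 9, 5]
r2 m[φ1→H] = [9, 7, 7, 7]
r2 m[φ2→M] = [2, 4, 2, 1]
r2 m[φ3→N] = [8, 7, 1, 9]
r2 m[φ4→M] = [1, 5, 7, 6]
r2 m[M→φ0] = [14, 140, 126, 30]
r2 m[M→φ1] = [10, 140, 126, 24]
r2 m[M→φ2] = [35, 245, 567, 120]
r2 m[M→φ4] = [70, 196, 162, 20]
r2 m[N→φ0] = [8, 7, 1, 9]
r2 m[N→φ3] = [7, 9, 5, 5]
r2 m[H→φ1] = [1, 1, 1, 1]
r3 m[φ0→M] = [45, 56, 63, 24]
r3 m[φ0→N] = [980, 1134, 630, 280]
r3 m[φ1→M] = [7, 7, 9, 5]
r3 m[φ1→H] = [1134, 980, 630, 882]
r3 m[φ2→M] = [2, 4, 2, 1]
r3 m[φ3→N] = [8, 7, 1, 9]
r3 m[φ4→M] = [1, 5, 7, 6]
r3 m[M→φ0] = [14, 140, 126, 30]
r3 m[M→φ1] = [10, 140, 126, 24]
r3 m[M→φ2] = [35, 245, 567, 120]
r3 m[M→φ4] = [70, 196, 162, 20]
r3 m[N→φ0] = [8, 7, 1, 9]
r3 m[N→φ3] = [7, 9, 5, 5]
r3 m[H→φ1] = [1, 1, 1, 1]
r4 m[φ0→M] = [45, 56, 63, 24]
r4 m[φ0→N] = [980, 1134, 630, 280]
r4 m[φ1→M] = [7, 7, 9, 5]
r4 m[φ1→H] = [1134, 980, 630, 882]
r4 m[φ2→M] = [2, 4, 2, 1]
r4 m[φ3→N] = [8, 7, 1, 9]
r4 m[φ4→M] = [1, 5, 7, 6]
r4 m[M→φ0] = [14, 140, 126, 30]
r4 m[M→φ1] = [90, 1120, 882, 144]
r4 m[M→φ2] = [315, 1960, 3969, 720]
r4 m[M→φ4] = [630, 1568, 1134, 120]
r4 m[N→φ0] = [8, 7, 1, 9]
r4 m[N→φ3] = [980, 1134, 630, 280]
r4 m[H→φ1] = [1, 1, 1, 1]
r5 m[φ0→M] = [45, 56, 63, 24]
r5 m[φ0→N] = [980, 1134, 630, 280]
r5 m[φ1→M] = [7, 7, 9, 5]
r5 m[φ1→H] = [7938, 7840, 4410, 6174]
r5 m[φ2→M] = [2, 4, 2, 1]
r5 m[φ3→N] = [8, 7, 1, 9]
r5 m[φ4→M] = [1, 5, 7, 6]
r5 m[M→φ0] = [14, 140, 126, 30]
r5 m[M→φ1] = [90, 1120, 882, 144]
r5 m[M→φ2] = [315, 1960, 3969, 720]
r5 m[M→φ4] = [630, 1568, 1134, 120]
r5 m[N→φ0] = [8, 7, 1, 9]
r5 m[N→φ3] = [980, 1134, 630, 280]
r5 m[H→φ1] = [1, 1, 1, 1]
r6 m[φ0→M] = [45, 56, 63, 24]
r6 m[φ0→N] = [980, 1134, 630, 280]
r6 m[φ1→M] = [7, 7, 9, 5]
r6 m[φ1→H] = [7938, 7840, 4410, 6174]
r6 m[φ2→M] = [2, 4, 2, 1]
r6 m[φ3→N] = [8, 7, 1, 9]
r6 m[φ4→M] = [1, 5, 7, 6]
r6 m[M→φ0] = [14, 140, 126, 30]
r6 m[M→φ1] = [90, 1120, 882, 144]
r6 m[M→φ2] = [315, 1960, 3969, 720]
r6 m[M→φ4] = [630, 1568, 1134, 120]
r6 m[N→φ0] = [8, 7, 1, 9]
r6 m[N→φ3] = [980, 1134, 630, 280]
r6 m[H→φ1] = [1, 1, 1, 1]
fixed point reached at round 6
traceback from M: (M=2, N=1, H=0), score=7938

assignment: (M=2, N=1, H=0); score = 7938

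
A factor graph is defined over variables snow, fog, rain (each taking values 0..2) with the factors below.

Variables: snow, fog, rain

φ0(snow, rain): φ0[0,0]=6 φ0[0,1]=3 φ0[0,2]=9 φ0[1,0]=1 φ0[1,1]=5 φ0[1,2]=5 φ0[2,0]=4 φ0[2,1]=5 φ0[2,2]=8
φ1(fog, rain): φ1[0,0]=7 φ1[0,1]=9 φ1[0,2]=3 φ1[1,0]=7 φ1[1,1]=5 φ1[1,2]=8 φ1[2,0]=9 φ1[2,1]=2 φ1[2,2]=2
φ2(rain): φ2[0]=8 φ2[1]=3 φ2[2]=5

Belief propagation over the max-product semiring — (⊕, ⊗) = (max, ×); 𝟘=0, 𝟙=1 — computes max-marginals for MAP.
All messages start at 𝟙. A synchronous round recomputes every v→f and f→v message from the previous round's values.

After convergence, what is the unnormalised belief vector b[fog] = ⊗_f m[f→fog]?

b[fog] = [336, 360, 432]

init: all messages = 𝟙 over 3 values
r1 m[φ0→snow] = [9, 5, 8]
r1 m[φ0→rain] = [6, 5, 9]
r1 m[φ1→fog] = [9, 8, 9]
r1 m[φ1→rain] = [9, 9, 8]
r1 m[φ2→rain] = [8, 3, 5]
r1 m[snow→φ0] = [1, 1, 1]
r1 m[fog→φ1] = [1, 1, 1]
r1 m[rain→φ0] = [1, 1, 1]
r1 m[rain→φ1] = [1, 1, 1]
r1 m[rain→φ2] = [1, 1, 1]
r2 m[φ0→snow] = [9, 5, 8]
r2 m[φ0→rain] = [6, 5, 9]
r2 m[φ1→fog] = [9, 8, 9]
r2 m[φ1→rain] = [9, 9, 8]
r2 m[φ2→rain] = [8, 3, 5]
r2 m[snow→φ0] = [1, 1, 1]
r2 m[fog→φ1] = [1, 1, 1]
r2 m[rain→φ0] = [72, 27, 40]
r2 m[rain→φ1] = [48, 15, 45]
r2 m[rain→φ2] = [54, 45, 72]
r3 m[φ0→snow] = [432, 200, 320]
r3 m[φ0→rain] = [6, 5, 9]
r3 m[φ1→fog] = [336, 360, 432]
r3 m[φ1→rain] = [9, 9, 8]
r3 m[φ2→rain] = [8, 3, 5]
r3 m[snow→φ0] = [1, 1, 1]
r3 m[fog→φ1] = [1, 1, 1]
r3 m[rain→φ0] = [72, 27, 40]
r3 m[rain→φ1] = [48, 15, 45]
r3 m[rain→φ2] = [54, 45, 72]
r4 m[φ0→snow] = [432, 200, 320]
r4 m[φ0→rain] = [6, 5, 9]
r4 m[φ1→fog] = [336, 360, 432]
r4 m[φ1→rain] = [9, 9, 8]
r4 m[φ2→rain] = [8, 3, 5]
r4 m[snow→φ0] = [1, 1, 1]
r4 m[fog→φ1] = [1, 1, 1]
r4 m[rain→φ0] = [72, 27, 40]
r4 m[rain→φ1] = [48, 15, 45]
r4 m[rain→φ2] = [54, 45, 72]
fixed point reached at round 4
b[fog] = ⊗ incoming = [336, 360, 432]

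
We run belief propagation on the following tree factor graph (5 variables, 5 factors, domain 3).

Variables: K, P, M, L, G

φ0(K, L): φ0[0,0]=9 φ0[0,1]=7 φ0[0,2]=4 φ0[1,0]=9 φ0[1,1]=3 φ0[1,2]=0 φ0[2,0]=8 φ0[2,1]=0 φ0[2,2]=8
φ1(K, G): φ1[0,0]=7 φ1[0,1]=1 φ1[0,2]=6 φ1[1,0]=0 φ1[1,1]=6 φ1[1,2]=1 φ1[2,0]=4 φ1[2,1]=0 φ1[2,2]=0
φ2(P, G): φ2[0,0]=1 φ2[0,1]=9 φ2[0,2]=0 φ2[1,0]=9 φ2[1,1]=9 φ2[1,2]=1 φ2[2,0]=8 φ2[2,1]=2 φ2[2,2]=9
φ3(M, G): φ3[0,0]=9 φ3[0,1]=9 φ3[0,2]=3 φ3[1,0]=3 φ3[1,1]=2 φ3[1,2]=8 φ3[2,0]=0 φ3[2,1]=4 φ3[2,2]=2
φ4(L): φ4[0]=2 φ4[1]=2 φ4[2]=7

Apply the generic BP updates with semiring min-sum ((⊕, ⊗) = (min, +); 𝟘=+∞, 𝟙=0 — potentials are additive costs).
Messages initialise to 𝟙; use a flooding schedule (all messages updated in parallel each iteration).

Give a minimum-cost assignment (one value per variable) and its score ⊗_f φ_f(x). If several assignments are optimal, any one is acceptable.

assignment: (K=2, P=0, M=2, L=1, G=2); score = 4

init: all messages = 𝟙 over 3 values
r1 m[φ0→K] = [4, 0, 0]
r1 m[φ0→L] = [8, 0, 0]
r1 m[φ1→K] = [1, 0, 0]
r1 m[φ1→G] = [0, 0, 0]
r1 m[φ2→P] = [0, 1, 2]
r1 m[φ2→G] = [1, 2, 0]
r1 m[φ3→M] = [3, 2, 0]
r1 m[φ3→G] = [0, 2, 2]
r1 m[φ4→L] = [2, 2, 7]
r1 m[K→φ0] = [0, 0, 0]
r1 m[K→φ1] = [0, 0, 0]
r1 m[P→φ2] = [0, 0, 0]
r1 m[M→φ3] = [0, 0, 0]
r1 m[L→φ0] = [0, 0, 0]
r1 m[L→φ4] = [0, 0, 0]
r1 m[G→φ1] = [0, 0, 0]
r1 m[G→φ2] = [0, 0, 0]
r1 m[G→φ3] = [0, 0, 0]
r2 m[φ0→K] = [4, 0, 0]
r2 m[φ0→L] = [8, 0, 0]
r2 m[φ1→K] = [1, 0, 0]
r2 m[φ1→G] = [0, 0, 0]
r2 m[φ2→P] = [0, 1, 2]
r2 m[φ2→G] = [1, 2, 0]
r2 m[φ3→M] = [3, 2, 0]
r2 m[φ3→G] = [0, 2, 2]
r2 m[φ4→L] = [2, 2, 7]
r2 m[K→φ0] = [1, 0, 0]
r2 m[K→φ1] = [4, 0, 0]
r2 m[P→φ2] = [0, 0, 0]
r2 m[M→φ3] = [0, 0, 0]
r2 m[L→φ0] = [2, 2, 7]
r2 m[L→φ4] = [8, 0, 0]
r2 m[G→φ1] = [1, 4, 2]
r2 m[G→φ2] = [0, 2, 2]
r2 m[G→φ3] = [1, 2, 0]
r3 m[φ0→K] = [9, 5, 2]
r3 m[φ0→L] = [8, 0, 0]
r3 m[φ1→K] = [5, 1, 2]
r3 m[φ1→G] = [0, 0, 0]
r3 m[φ2→P] = [1, 3, 4]
r3 m[φ2→G] = [1, 2, 0]
r3 m[φ3→M] = [3, 4, 1]
r3 m[φ3→G] = [0, 2, 2]
r3 m[φ4→L] = [2, 2, 7]
r3 m[K→φ0] = [1, 0, 0]
r3 m[K→φ1] = [4, 0, 0]
r3 m[P→φ2] = [0, 0, 0]
r3 m[M→φ3] = [0, 0, 0]
r3 m[L→φ0] = [2, 2, 7]
r3 m[L→φ4] = [8, 0, 0]
r3 m[G→φ1] = [1, 4, 2]
r3 m[G→φ2] = [0, 2, 2]
r3 m[G→φ3] = [1, 2, 0]
r4 m[φ0→K] = [9, 5, 2]
r4 m[φ0→L] = [8, 0, 0]
r4 m[φ1→K] = [5, 1, 2]
r4 m[φ1→G] = [0, 0, 0]
r4 m[φ2→P] = [1, 3, 4]
r4 m[φ2→G] = [1, 2, 0]
r4 m[φ3→M] = [3, 4, 1]
r4 m[φ3→G] = [0, 2, 2]
r4 m[φ4→L] = [2, 2, 7]
r4 m[K→φ0] = [5, 1, 2]
r4 m[K→φ1] = [9, 5, 2]
r4 m[P→φ2] = [0, 0, 0]
r4 m[M→φ3] = [0, 0, 0]
r4 m[L→φ0] = [2, 2, 7]
r4 m[L→φ4] = [8, 0, 0]
r4 m[G→φ1] = [1, 4, 2]
r4 m[G→φ2] = [0, 2, 2]
r4 m[G→φ3] = [1, 2, 0]
r5 m[φ0→K] = [9, 5, 2]
r5 m[φ0→L] = [10, 2, 1]
r5 m[φ1→K] = [5, 1, 2]
r5 m[φ1→G] = [5, 2, 2]
r5 m[φ2→P] = [1, 3, 4]
r5 m[φ2→G] = [1, 2, 0]
r5 m[φ3→M] = [3, 4, 1]
r5 m[φ3→G] = [0, 2, 2]
r5 m[φ4→L] = [2, 2, 7]
r5 m[K→φ0] = [5, 1, 2]
r5 m[K→φ1] = [9, 5, 2]
r5 m[P→φ2] = [0, 0, 0]
r5 m[M→φ3] = [0, 0, 0]
r5 m[L→φ0] = [2, 2, 7]
r5 m[L→φ4] = [8, 0, 0]
r5 m[G→φ1] = [1, 4, 2]
r5 m[G→φ2] = [0, 2, 2]
r5 m[G→φ3] = [1, 2, 0]
r6 m[φ0→K] = [9, 5, 2]
r6 m[φ0→L] = [10, 2, 1]
r6 m[φ1→K] = [5, 1, 2]
r6 m[φ1→G] = [5, 2, 2]
r6 m[φ2→P] = [1, 3, 4]
r6 m[φ2→G] = [1, 2, 0]
r6 m[φ3→M] = [3, 4, 1]
r6 m[φ3→G] = [0, 2, 2]
r6 m[φ4→L] = [2, 2, 7]
r6 m[K→φ0] = [5, 1, 2]
r6 m[K→φ1] = [9, 5, 2]
r6 m[P→φ2] = [0, 0, 0]
r6 m[M→φ3] = [0, 0, 0]
r6 m[L→φ0] = [2, 2, 7]
r6 m[L→φ4] = [10, 2, 1]
r6 m[G→φ1] = [1, 4, 2]
r6 m[G→φ2] = [5, 4, 4]
r6 m[G→φ3] = [6, 4, 2]
r7 m[φ0→K] = [9, 5, 2]
r7 m[φ0→L] = [10, 2, 1]
r7 m[φ1→K] = [5, 1, 2]
r7 m[φ1→G] = [5, 2, 2]
r7 m[φ2→P] = [4, 5, 6]
r7 m[φ2→G] = [1, 2, 0]
r7 m[φ3→M] = [5, 6, 4]
r7 m[φ3→G] = [0, 2, 2]
r7 m[φ4→L] = [2, 2, 7]
r7 m[K→φ0] = [5, 1, 2]
r7 m[K→φ1] = [9, 5, 2]
r7 m[P→φ2] = [0, 0, 0]
r7 m[M→φ3] = [0, 0, 0]
r7 m[L→φ0] = [2, 2, 7]
r7 m[L→φ4] = [10, 2, 1]
r7 m[G→φ1] = [1, 4, 2]
r7 m[G→φ2] = [5, 4, 4]
r7 m[G→φ3] = [6, 4, 2]
r8 m[φ0→K] = [9, 5, 2]
r8 m[φ0→L] = [10, 2, 1]
r8 m[φ1→K] = [5, 1, 2]
r8 m[φ1→G] = [5, 2, 2]
r8 m[φ2→P] = [4, 5, 6]
r8 m[φ2→G] = [1, 2, 0]
r8 m[φ3→M] = [5, 6, 4]
r8 m[φ3→G] = [0, 2, 2]
r8 m[φ4→L] = [2, 2, 7]
r8 m[K→φ0] = [5, 1, 2]
r8 m[K→φ1] = [9, 5, 2]
r8 m[P→φ2] = [0, 0, 0]
r8 m[M→φ3] = [0, 0, 0]
r8 m[L→φ0] = [2, 2, 7]
r8 m[L→φ4] = [10, 2, 1]
r8 m[G→φ1] = [1, 4, 2]
r8 m[G→φ2] = [5, 4, 4]
r8 m[G→φ3] = [6, 4, 2]
fixed point reached at round 8
traceback from K: (K=2, P=0, M=2, L=1, G=2), score=4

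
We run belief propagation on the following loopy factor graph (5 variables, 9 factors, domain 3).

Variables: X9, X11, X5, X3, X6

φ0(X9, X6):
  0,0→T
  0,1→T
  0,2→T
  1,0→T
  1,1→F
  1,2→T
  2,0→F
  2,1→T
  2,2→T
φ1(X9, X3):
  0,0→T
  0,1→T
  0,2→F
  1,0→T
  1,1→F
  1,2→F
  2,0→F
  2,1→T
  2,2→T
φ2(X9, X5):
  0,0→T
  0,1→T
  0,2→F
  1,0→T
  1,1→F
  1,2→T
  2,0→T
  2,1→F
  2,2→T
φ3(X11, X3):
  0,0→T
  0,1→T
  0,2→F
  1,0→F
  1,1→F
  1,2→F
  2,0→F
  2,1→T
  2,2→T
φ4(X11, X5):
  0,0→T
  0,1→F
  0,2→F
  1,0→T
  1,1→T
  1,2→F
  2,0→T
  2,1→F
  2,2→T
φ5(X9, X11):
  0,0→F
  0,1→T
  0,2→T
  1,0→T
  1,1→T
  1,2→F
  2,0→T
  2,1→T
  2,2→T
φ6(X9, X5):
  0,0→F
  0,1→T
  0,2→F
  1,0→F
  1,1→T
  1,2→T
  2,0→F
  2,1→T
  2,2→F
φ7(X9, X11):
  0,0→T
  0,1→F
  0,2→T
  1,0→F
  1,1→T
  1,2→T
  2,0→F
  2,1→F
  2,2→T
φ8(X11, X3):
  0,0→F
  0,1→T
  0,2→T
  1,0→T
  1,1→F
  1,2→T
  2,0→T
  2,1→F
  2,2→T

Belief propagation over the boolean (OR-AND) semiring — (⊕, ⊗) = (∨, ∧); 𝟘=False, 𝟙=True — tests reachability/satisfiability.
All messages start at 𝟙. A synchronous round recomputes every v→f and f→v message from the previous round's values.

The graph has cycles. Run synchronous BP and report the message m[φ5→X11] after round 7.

init: all messages = 𝟙 over 3 values
r1 m[φ0→X9] = [T, T, T]
r1 m[φ0→X6] = [T, T, T]
r1 m[φ1→X9] = [T, T, T]
r1 m[φ1→X3] = [T, T, T]
r1 m[φ2→X9] = [T, T, T]
r1 m[φ2→X5] = [T, T, T]
r1 m[φ3→X11] = [T, F, T]
r1 m[φ3→X3] = [T, T, T]
r1 m[φ4→X11] = [T, T, T]
r1 m[φ4→X5] = [T, T, T]
r1 m[φ5→X9] = [T, T, T]
r1 m[φ5→X11] = [T, T, T]
r1 m[φ6→X9] = [T, T, T]
r1 m[φ6→X5] = [F, T, T]
r1 m[φ7→X9] = [T, T, T]
r1 m[φ7→X11] = [T, T, T]
r1 m[φ8→X11] = [T, T, T]
r1 m[φ8→X3] = [T, T, T]
r1 m[X9→φ0] = [T, T, T]
r1 m[X9→φ1] = [T, T, T]
r1 m[X9→φ2] = [T, T, T]
r1 m[X9→φ5] = [T, T, T]
r1 m[X9→φ6] = [T, T, T]
r1 m[X9→φ7] = [T, T, T]
r1 m[X11→φ3] = [T, T, T]
r1 m[X11→φ4] = [T, T, T]
r1 m[X11→φ5] = [T, T, T]
r1 m[X11→φ7] = [T, T, T]
r1 m[X11→φ8] = [T, T, T]
r1 m[X5→φ2] = [T, T, T]
r1 m[X5→φ4] = [T, T, T]
r1 m[X5→φ6] = [T, T, T]
r1 m[X3→φ1] = [T, T, T]
r1 m[X3→φ3] = [T, T, T]
r1 m[X3→φ8] = [T, T, T]
r1 m[X6→φ0] = [T, T, T]
r2 m[φ0→X9] = [T, T, T]
r2 m[φ0→X6] = [T, T, T]
r2 m[φ1→X9] = [T, T, T]
r2 m[φ1→X3] = [T, T, T]
r2 m[φ2→X9] = [T, T, T]
r2 m[φ2→X5] = [T, T, T]
r2 m[φ3→X11] = [T, F, T]
r2 m[φ3→X3] = [T, T, T]
r2 m[φ4→X11] = [T, T, T]
r2 m[φ4→X5] = [T, T, T]
r2 m[φ5→X9] = [T, T, T]
r2 m[φ5→X11] = [T, T, T]
r2 m[φ6→X9] = [T, T, T]
r2 m[φ6→X5] = [F, T, T]
r2 m[φ7→X9] = [T, T, T]
r2 m[φ7→X11] = [T, T, T]
r2 m[φ8→X11] = [T, T, T]
r2 m[φ8→X3] = [T, T, T]
r2 m[X9→φ0] = [T, T, T]
r2 m[X9→φ1] = [T, T, T]
r2 m[X9→φ2] = [T, T, T]
r2 m[X9→φ5] = [T, T, T]
r2 m[X9→φ6] = [T, T, T]
r2 m[X9→φ7] = [T, T, T]
r2 m[X11→φ3] = [T, T, T]
r2 m[X11→φ4] = [T, F, T]
r2 m[X11→φ5] = [T, F, T]
r2 m[X11→φ7] = [T, F, T]
r2 m[X11→φ8] = [T, F, T]
r2 m[X5→φ2] = [F, T, T]
r2 m[X5→φ4] = [F, T, T]
r2 m[X5→φ6] = [T, T, T]
r2 m[X3→φ1] = [T, T, T]
r2 m[X3→φ3] = [T, T, T]
r2 m[X3→φ8] = [T, T, T]
r2 m[X6→φ0] = [T, T, T]
r3 m[φ0→X9] = [T, T, T]
r3 m[φ0→X6] = [T, T, T]
r3 m[φ1→X9] = [T, T, T]
r3 m[φ1→X3] = [T, T, T]
r3 m[φ2→X9] = [T, T, T]
r3 m[φ2→X5] = [T, T, T]
r3 m[φ3→X11] = [T, F, T]
r3 m[φ3→X3] = [T, T, T]
r3 m[φ4→X11] = [F, T, T]
r3 m[φ4→X5] = [T, F, T]
r3 m[φ5→X9] = [T, T, T]
r3 m[φ5→X11] = [T, T, T]
r3 m[φ6→X9] = [T, T, T]
r3 m[φ6→X5] = [F, T, T]
r3 m[φ7→X9] = [T, T, T]
r3 m[φ7→X11] = [T, T, T]
r3 m[φ8→X11] = [T, T, T]
r3 m[φ8→X3] = [T, T, T]
r3 m[X9→φ0] = [T, T, T]
r3 m[X9→φ1] = [T, T, T]
r3 m[X9→φ2] = [T, T, T]
r3 m[X9→φ5] = [T, T, T]
r3 m[X9→φ6] = [T, T, T]
r3 m[X9→φ7] = [T, T, T]
r3 m[X11→φ3] = [T, T, T]
r3 m[X11→φ4] = [T, F, T]
r3 m[X11→φ5] = [T, F, T]
r3 m[X11→φ7] = [T, F, T]
r3 m[X11→φ8] = [T, F, T]
r3 m[X5→φ2] = [F, T, T]
r3 m[X5→φ4] = [F, T, T]
r3 m[X5→φ6] = [T, T, T]
r3 m[X3→φ1] = [T, T, T]
r3 m[X3→φ3] = [T, T, T]
r3 m[X3→φ8] = [T, T, T]
r3 m[X6→φ0] = [T, T, T]
r4 m[φ0→X9] = [T, T, T]
r4 m[φ0→X6] = [T, T, T]
r4 m[φ1→X9] = [T, T, T]
r4 m[φ1→X3] = [T, T, T]
r4 m[φ2→X9] = [T, T, T]
r4 m[φ2→X5] = [T, T, T]
r4 m[φ3→X11] = [T, F, T]
r4 m[φ3→X3] = [T, T, T]
r4 m[φ4→X11] = [F, T, T]
r4 m[φ4→X5] = [T, F, T]
r4 m[φ5→X9] = [T, T, T]
r4 m[φ5→X11] = [T, T, T]
r4 m[φ6→X9] = [T, T, T]
r4 m[φ6→X5] = [F, T, T]
r4 m[φ7→X9] = [T, T, T]
r4 m[φ7→X11] = [T, T, T]
r4 m[φ8→X11] = [T, T, T]
r4 m[φ8→X3] = [T, T, T]
r4 m[X9→φ0] = [T, T, T]
r4 m[X9→φ1] = [T, T, T]
r4 m[X9→φ2] = [T, T, T]
r4 m[X9→φ5] = [T, T, T]
r4 m[X9→φ6] = [T, T, T]
r4 m[X9→φ7] = [T, T, T]
r4 m[X11→φ3] = [F, T, T]
r4 m[X11→φ4] = [T, F, T]
r4 m[X11→φ5] = [F, F, T]
r4 m[X11→φ7] = [F, F, T]
r4 m[X11→φ8] = [F, F, T]
r4 m[X5→φ2] = [F, F, T]
r4 m[X5→φ4] = [F, T, T]
r4 m[X5→φ6] = [T, F, T]
r4 m[X3→φ1] = [T, T, T]
r4 m[X3→φ3] = [T, T, T]
r4 m[X3→φ8] = [T, T, T]
r4 m[X6→φ0] = [T, T, T]
r5 m[φ0→X9] = [T, T, T]
r5 m[φ0→X6] = [T, T, T]
r5 m[φ1→X9] = [T, T, T]
r5 m[φ1→X3] = [T, T, T]
r5 m[φ2→X9] = [F, T, T]
r5 m[φ2→X5] = [T, T, T]
r5 m[φ3→X11] = [T, F, T]
r5 m[φ3→X3] = [F, T, T]
r5 m[φ4→X11] = [F, T, T]
r5 m[φ4→X5] = [T, F, T]
r5 m[φ5→X9] = [T, F, T]
r5 m[φ5→X11] = [T, T, T]
r5 m[φ6→X9] = [F, T, F]
r5 m[φ6→X5] = [F, T, T]
r5 m[φ7→X9] = [T, T, T]
r5 m[φ7→X11] = [T, T, T]
r5 m[φ8→X11] = [T, T, T]
r5 m[φ8→X3] = [T, F, T]
r5 m[X9→φ0] = [T, T, T]
r5 m[X9→φ1] = [T, T, T]
r5 m[X9→φ2] = [T, T, T]
r5 m[X9→φ5] = [T, T, T]
r5 m[X9→φ6] = [T, T, T]
r5 m[X9→φ7] = [T, T, T]
r5 m[X11→φ3] = [F, T, T]
r5 m[X11→φ4] = [T, F, T]
r5 m[X11→φ5] = [F, F, T]
r5 m[X11→φ7] = [F, F, T]
r5 m[X11→φ8] = [F, F, T]
r5 m[X5→φ2] = [F, F, T]
r5 m[X5→φ4] = [F, T, T]
r5 m[X5→φ6] = [T, F, T]
r5 m[X3→φ1] = [T, T, T]
r5 m[X3→φ3] = [T, T, T]
r5 m[X3→φ8] = [T, T, T]
r5 m[X6→φ0] = [T, T, T]
r6 m[φ0→X9] = [T, T, T]
r6 m[φ0→X6] = [T, T, T]
r6 m[φ1→X9] = [T, T, T]
r6 m[φ1→X3] = [T, T, T]
r6 m[φ2→X9] = [F, T, T]
r6 m[φ2→X5] = [T, T, T]
r6 m[φ3→X11] = [T, F, T]
r6 m[φ3→X3] = [F, T, T]
r6 m[φ4→X11] = [F, T, T]
r6 m[φ4→X5] = [T, F, T]
r6 m[φ5→X9] = [T, F, T]
r6 m[φ5→X11] = [T, T, T]
r6 m[φ6→X9] = [F, T, F]
r6 m[φ6→X5] = [F, T, T]
r6 m[φ7→X9] = [T, T, T]
r6 m[φ7→X11] = [T, T, T]
r6 m[φ8→X11] = [T, T, T]
r6 m[φ8→X3] = [T, F, T]
r6 m[X9→φ0] = [F, F, F]
r6 m[X9→φ1] = [F, F, F]
r6 m[X9→φ2] = [F, F, F]
r6 m[X9→φ5] = [F, T, F]
r6 m[X9→φ6] = [F, F, T]
r6 m[X9→φ7] = [F, F, F]
r6 m[X11→φ3] = [F, T, T]
r6 m[X11→φ4] = [T, F, T]
r6 m[X11→φ5] = [F, F, T]
r6 m[X11→φ7] = [F, F, T]
r6 m[X11→φ8] = [F, F, T]
r6 m[X5→φ2] = [F, F, T]
r6 m[X5→φ4] = [F, T, T]
r6 m[X5→φ6] = [T, F, T]
r6 m[X3→φ1] = [F, F, T]
r6 m[X3→φ3] = [T, F, T]
r6 m[X3→φ8] = [F, T, T]
r6 m[X6→φ0] = [T, T, T]
r7 m[φ0→X9] = [T, T, T]
r7 m[φ0→X6] = [F, F, F]
r7 m[φ1→X9] = [F, F, T]
r7 m[φ1→X3] = [F, F, F]
r7 m[φ2→X9] = [F, T, T]
r7 m[φ2→X5] = [F, F, F]
r7 m[φ3→X11] = [T, F, T]
r7 m[φ3→X3] = [F, T, T]
r7 m[φ4→X11] = [F, T, T]
r7 m[φ4→X5] = [T, F, T]
r7 m[φ5→X9] = [T, F, T]
r7 m[φ5→X11] = [T, T, F]
r7 m[φ6→X9] = [F, T, F]
r7 m[φ6→X5] = [F, T, F]
r7 m[φ7→X9] = [T, T, T]
r7 m[φ7→X11] = [F, F, F]
r7 m[φ8→X11] = [T, T, T]
r7 m[φ8→X3] = [T, F, T]
r7 m[X9→φ0] = [F, F, F]
r7 m[X9→φ1] = [F, F, F]
r7 m[X9→φ2] = [F, F, F]
r7 m[X9→φ5] = [F, T, F]
r7 m[X9→φ6] = [F, F, T]
r7 m[X9→φ7] = [F, F, F]
r7 m[X11→φ3] = [F, T, T]
r7 m[X11→φ4] = [T, F, T]
r7 m[X11→φ5] = [F, F, T]
r7 m[X11→φ7] = [F, F, T]
r7 m[X11→φ8] = [F, F, T]
r7 m[X5→φ2] = [F, F, T]
r7 m[X5→φ4] = [F, T, T]
r7 m[X5→φ6] = [T, F, T]
r7 m[X3→φ1] = [F, F, T]
r7 m[X3→φ3] = [T, F, T]
r7 m[X3→φ8] = [F, T, T]
r7 m[X6→φ0] = [T, T, T]

message @ round 7 = [T, T, F]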